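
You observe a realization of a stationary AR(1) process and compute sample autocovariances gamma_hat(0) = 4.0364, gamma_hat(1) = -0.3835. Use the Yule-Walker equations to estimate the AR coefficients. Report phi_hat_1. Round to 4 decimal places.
\hat\phi_{1} = -0.0950

The Yule-Walker equations for an AR(p) process read, in matrix form,
  Gamma_p phi = r_p,   with   (Gamma_p)_{ij} = gamma(|i - j|),
                       (r_p)_i = gamma(i),   i,j = 1..p.
Substitute the sample gammas (Toeplitz matrix and right-hand side of size 1):
  Gamma_p = [[4.0364]]
  r_p     = [-0.3835]
With p = 1 this is the single equation gamma(0) phi_1 = gamma(1):
  phi_hat_1 = gamma(1) / gamma(0) = -0.3835 / 4.0364 = -0.0950.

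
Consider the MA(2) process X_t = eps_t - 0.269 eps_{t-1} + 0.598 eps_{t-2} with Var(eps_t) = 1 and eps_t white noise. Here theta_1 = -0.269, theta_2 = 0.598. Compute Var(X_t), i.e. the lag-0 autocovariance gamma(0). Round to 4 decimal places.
\gamma(0) = 1.4300

For an MA(q) process X_t = eps_t + sum_i theta_i eps_{t-i} with
Var(eps_t) = sigma^2, the variance is
  gamma(0) = sigma^2 * (1 + sum_i theta_i^2).
  sum_i theta_i^2 = (-0.269)^2 + (0.598)^2 = 0.072361 + 0.357604 = 0.429965.
  gamma(0) = 1 * (1 + 0.429965) = 1 * 1.429965 = 1.429965, which rounds to 1.4300.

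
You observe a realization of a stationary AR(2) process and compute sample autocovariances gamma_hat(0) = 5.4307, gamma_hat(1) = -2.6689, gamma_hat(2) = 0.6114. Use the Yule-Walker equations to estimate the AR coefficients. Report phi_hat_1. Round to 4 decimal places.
\hat\phi_{1} = -0.5750

The Yule-Walker equations for an AR(p) process read, in matrix form,
  Gamma_p phi = r_p,   with   (Gamma_p)_{ij} = gamma(|i - j|),
                       (r_p)_i = gamma(i),   i,j = 1..p.
Substitute the sample gammas (Toeplitz matrix and right-hand side of size 2):
  Gamma_p = [[5.4307, -2.6689], [-2.6689, 5.4307]]
  r_p     = [-2.6689, 0.6114]
Written out:
  5.4307 phi_1 - 2.6689 phi_2 = -2.6689
  -2.6689 phi_1 + 5.4307 phi_2 = 0.6114
Solve by Cramer's rule:
  det = gamma(0)^2 - gamma(1)^2 = (5.4307)^2 - (-2.6689)^2 = 29.49250249 - 7.12302721 = 22.36947528
  phi_hat_1 = [gamma(1) gamma(0) - gamma(1) gamma(2)] / det = [(-2.6689)(5.4307) - (-2.6689)(0.6114)] / 22.36947528 = -12.86222977 / 22.36947528 = -0.575
  phi_hat_2 = [gamma(0) gamma(2) - gamma(1)^2] / det = [(5.4307)(0.6114) - (-2.6689)^2] / 22.36947528 = -3.80269723 / 22.36947528 = -0.17
So phi_hat = [-0.5750, -0.1700].
Therefore phi_hat_1 = -0.5750.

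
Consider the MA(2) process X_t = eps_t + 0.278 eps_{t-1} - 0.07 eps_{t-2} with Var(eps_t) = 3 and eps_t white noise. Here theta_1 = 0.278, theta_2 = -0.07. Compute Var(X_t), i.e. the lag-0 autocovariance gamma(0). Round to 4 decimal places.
\gamma(0) = 3.2466

For an MA(q) process X_t = eps_t + sum_i theta_i eps_{t-i} with
Var(eps_t) = sigma^2, the variance is
  gamma(0) = sigma^2 * (1 + sum_i theta_i^2).
  sum_i theta_i^2 = (0.278)^2 + (-0.07)^2 = 0.077284 + 0.0049 = 0.082184.
  gamma(0) = 3 * (1 + 0.082184) = 3 * 1.082184 = 3.246552, which rounds to 3.2466.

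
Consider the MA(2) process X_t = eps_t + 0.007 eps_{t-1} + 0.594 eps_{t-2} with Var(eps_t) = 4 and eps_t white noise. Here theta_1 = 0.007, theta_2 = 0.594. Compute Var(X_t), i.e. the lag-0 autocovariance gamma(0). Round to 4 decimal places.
\gamma(0) = 5.4115

For an MA(q) process X_t = eps_t + sum_i theta_i eps_{t-i} with
Var(eps_t) = sigma^2, the variance is
  gamma(0) = sigma^2 * (1 + sum_i theta_i^2).
  sum_i theta_i^2 = (0.007)^2 + (0.594)^2 = 0.000049 + 0.352836 = 0.352885.
  gamma(0) = 4 * (1 + 0.352885) = 4 * 1.352885 = 5.41154, which rounds to 5.4115.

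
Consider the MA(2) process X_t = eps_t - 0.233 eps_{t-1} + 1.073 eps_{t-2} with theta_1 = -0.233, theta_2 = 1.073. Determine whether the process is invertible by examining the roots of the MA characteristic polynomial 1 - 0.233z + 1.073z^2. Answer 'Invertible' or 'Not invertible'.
\text{Not invertible}

The MA(q) characteristic polynomial is P(z) = 1 - 0.233z + 1.073z^2.
Invertibility requires all roots to lie outside the unit circle, i.e. |z| > 1 for every root.
Set 1 + (-0.233) z + (1.073) z^2 = 0, i.e. a z^2 + b z + c = 0 with a = 1.073, b = -0.233, c = 1.
Discriminant D = b^2 - 4ac = (-0.233)^2 - 4*(1.073)*1 = 0.054289 - (4.292) = -4.237711.
D < 0, so the roots are the complex-conjugate pair z = (-b +/- i sqrt(-D)) / (2a) = 0.1086 +/- 0.9593i.
For a conjugate pair |z|^2 = z * conj(z) = (product of roots) = c/a = 1/(1.073) = 0.931966, so |z| = sqrt(0.931966) = 0.9654 for both roots.
Moduli of all roots: 0.9654, 0.9654.
All moduli strictly greater than 1? No.
Verdict: Not invertible.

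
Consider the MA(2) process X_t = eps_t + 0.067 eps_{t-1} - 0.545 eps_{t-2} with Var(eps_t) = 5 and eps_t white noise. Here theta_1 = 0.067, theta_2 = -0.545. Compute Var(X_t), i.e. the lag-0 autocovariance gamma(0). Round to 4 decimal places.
\gamma(0) = 6.5076

For an MA(q) process X_t = eps_t + sum_i theta_i eps_{t-i} with
Var(eps_t) = sigma^2, the variance is
  gamma(0) = sigma^2 * (1 + sum_i theta_i^2).
  sum_i theta_i^2 = (0.067)^2 + (-0.545)^2 = 0.004489 + 0.297025 = 0.301514.
  gamma(0) = 5 * (1 + 0.301514) = 5 * 1.301514 = 6.50757, which rounds to 6.5076.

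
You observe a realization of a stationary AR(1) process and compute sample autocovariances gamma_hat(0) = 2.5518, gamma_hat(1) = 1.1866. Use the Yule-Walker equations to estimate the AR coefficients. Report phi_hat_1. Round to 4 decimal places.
\hat\phi_{1} = 0.4650

The Yule-Walker equations for an AR(p) process read, in matrix form,
  Gamma_p phi = r_p,   with   (Gamma_p)_{ij} = gamma(|i - j|),
                       (r_p)_i = gamma(i),   i,j = 1..p.
Substitute the sample gammas (Toeplitz matrix and right-hand side of size 1):
  Gamma_p = [[2.5518]]
  r_p     = [1.1866]
With p = 1 this is the single equation gamma(0) phi_1 = gamma(1):
  phi_hat_1 = gamma(1) / gamma(0) = 1.1866 / 2.5518 = 0.4650.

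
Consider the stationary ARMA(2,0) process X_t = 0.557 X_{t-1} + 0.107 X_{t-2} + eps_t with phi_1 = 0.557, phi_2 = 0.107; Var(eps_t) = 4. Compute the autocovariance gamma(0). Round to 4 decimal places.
\gamma(0) = 6.6230

Multiply the model equation by X_{t-k} and take expectations. With theta_0 = psi_0 = 1 and psi_j the MA(infinity) weights, this gives
  gamma(k) - sum_i phi_i gamma(k-i) = c_k,
  c_k = sigma^2 * sum_{j=k..q} theta_j psi_{j-k}   (c_k = 0 for k > q),
using gamma(-m) = gamma(m).
Pure AR (q = 0): c_0 = sigma^2 = 4, c_k = 0 for k >= 1.
Equations for k = 0, 1, 2 (AR order 2, c_2 = 0):
  (E0) gamma(0) = phi_1 gamma(1) + phi_2 gamma(2) + c_0
  (E1) gamma(1) = phi_1 gamma(0) + phi_2 gamma(1) + c_1
  (E2) gamma(2) = phi_1 gamma(1) + phi_2 gamma(0)
From (E1): gamma(1) = A gamma(0) + B with
  A = phi_1 / (1 - phi_2) = 0.557 / 0.893 = 0.62374,   B = c_1 / (1 - phi_2) = 0 / 0.893 = 0.
Insert (E2) into (E0): gamma(0) (1 - phi_2^2) = phi_1 (1 + phi_2) gamma(1) + c_0.
  phi_1 (1 + phi_2) = (0.557)(1.107) = 0.616599,   1 - phi_2^2 = 0.988551.
Replace gamma(1) by A gamma(0) + B and collect gamma(0):
  gamma(0) [0.988551 - (0.616599)(0.62374)] = c_0 = 4
  gamma(0) * 0.603953 = 4
  gamma(0) = 4 / 0.603953 = 6.623027.
Therefore gamma(0) = 6.6230 (to 4 decimal places).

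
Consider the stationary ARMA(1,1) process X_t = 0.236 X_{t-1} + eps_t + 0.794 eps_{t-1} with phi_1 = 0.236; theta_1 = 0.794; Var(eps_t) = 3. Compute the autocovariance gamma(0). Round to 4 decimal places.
\gamma(0) = 6.3704

Multiply the model equation by X_{t-k} and take expectations. With theta_0 = psi_0 = 1 and psi_j the MA(infinity) weights, this gives
  gamma(k) - sum_i phi_i gamma(k-i) = c_k,
  c_k = sigma^2 * sum_{j=k..q} theta_j psi_{j-k}   (c_k = 0 for k > q),
using gamma(-m) = gamma(m).
psi-weights needed (psi_j = theta_j + sum_i phi_i psi_{j-i}):
  psi_1 = theta_1 + phi_1 = 0.794 + (0.236) = 1.03
Right-hand sides:
  c_0 = sigma^2 (1 + theta_1 psi_1) = 3 * (1 + (0.794)(1.03)) = 3 * 1.81782 = 5.45346
  c_1 = sigma^2 theta_1 = 3 * (0.794) = 2.382
  c_2 = 0
Equations for k = 0 and k = 1 (AR order 1):
  gamma(0) = phi_1 gamma(1) + c_0
  gamma(1) = phi_1 gamma(0) + c_1
Substituting the second into the first: gamma(0) (1 - phi_1^2) = c_0 + phi_1 c_1, so
  gamma(0) = (c_0 + phi_1 c_1) / (1 - phi_1^2) = (5.45346 + (0.236)(2.382)) / (1 - (0.236)^2) = 6.015612 / 0.944304 = 6.370419.
Therefore gamma(0) = 6.3704 (to 4 decimal places).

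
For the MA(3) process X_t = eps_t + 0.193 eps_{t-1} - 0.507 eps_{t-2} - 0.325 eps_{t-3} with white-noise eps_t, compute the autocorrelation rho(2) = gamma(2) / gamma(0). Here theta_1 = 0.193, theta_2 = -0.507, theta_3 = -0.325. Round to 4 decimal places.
\rho(2) = -0.4070

For an MA(q) process with theta_0 = 1, the autocovariance is
  gamma(k) = sigma^2 * sum_{i=0..q-k} theta_i * theta_{i+k},
and rho(k) = gamma(k) / gamma(0). Sigma^2 cancels.
  numerator   = (1)*(-0.507) + (0.193)*(-0.325) = -0.569725.
  denominator = (1)^2 + (0.193)^2 + (-0.507)^2 + (-0.325)^2 = 1.399923.
  rho(2) = -0.569725 / 1.399923 = -0.4070.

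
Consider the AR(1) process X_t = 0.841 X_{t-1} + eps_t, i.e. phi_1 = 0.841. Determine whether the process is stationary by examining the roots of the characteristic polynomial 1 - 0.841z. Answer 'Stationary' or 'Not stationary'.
\text{Stationary}

The AR(p) characteristic polynomial is P(z) = 1 - 0.841z.
Stationarity requires all roots to lie outside the unit circle, i.e. |z| > 1 for every root.
This is linear in z: 1 + (-0.841) z = 0  =>  z = -1/(-0.841) = 1.189061,  |z| = 1.189061.
Moduli of all roots: 1.1891.
All moduli strictly greater than 1? Yes.
Verdict: Stationary.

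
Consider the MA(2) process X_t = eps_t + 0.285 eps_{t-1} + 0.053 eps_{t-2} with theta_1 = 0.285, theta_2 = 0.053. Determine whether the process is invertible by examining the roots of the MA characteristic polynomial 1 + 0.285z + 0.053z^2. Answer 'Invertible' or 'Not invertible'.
\text{Invertible}

The MA(q) characteristic polynomial is P(z) = 1 + 0.285z + 0.053z^2.
Invertibility requires all roots to lie outside the unit circle, i.e. |z| > 1 for every root.
Set 1 + (0.285) z + (0.053) z^2 = 0, i.e. a z^2 + b z + c = 0 with a = 0.053, b = 0.285, c = 1.
Discriminant D = b^2 - 4ac = (0.285)^2 - 4*(0.053)*1 = 0.081225 - (0.212) = -0.130775.
D < 0, so the roots are the complex-conjugate pair z = (-b +/- i sqrt(-D)) / (2a) = -2.6887 +/- 3.4116i.
For a conjugate pair |z|^2 = z * conj(z) = (product of roots) = c/a = 1/(0.053) = 18.867925, so |z| = sqrt(18.867925) = 4.3437 for both roots.
Moduli of all roots: 4.3437, 4.3437.
All moduli strictly greater than 1? Yes.
Verdict: Invertible.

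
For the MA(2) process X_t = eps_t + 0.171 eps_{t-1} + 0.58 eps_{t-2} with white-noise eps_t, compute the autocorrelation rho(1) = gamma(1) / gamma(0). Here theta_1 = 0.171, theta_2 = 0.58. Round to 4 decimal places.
\rho(1) = 0.1978

For an MA(q) process with theta_0 = 1, the autocovariance is
  gamma(k) = sigma^2 * sum_{i=0..q-k} theta_i * theta_{i+k},
and rho(k) = gamma(k) / gamma(0). Sigma^2 cancels.
  numerator   = (1)*(0.171) + (0.171)*(0.58) = 0.27018.
  denominator = (1)^2 + (0.171)^2 + (0.58)^2 = 1.365641.
  rho(1) = 0.27018 / 1.365641 = 0.1978.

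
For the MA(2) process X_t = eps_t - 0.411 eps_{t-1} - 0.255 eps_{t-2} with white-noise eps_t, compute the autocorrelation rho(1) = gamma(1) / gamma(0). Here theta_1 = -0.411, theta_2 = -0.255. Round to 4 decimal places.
\rho(1) = -0.2481

For an MA(q) process with theta_0 = 1, the autocovariance is
  gamma(k) = sigma^2 * sum_{i=0..q-k} theta_i * theta_{i+k},
and rho(k) = gamma(k) / gamma(0). Sigma^2 cancels.
  numerator   = (1)*(-0.411) + (-0.411)*(-0.255) = -0.306195.
  denominator = (1)^2 + (-0.411)^2 + (-0.255)^2 = 1.233946.
  rho(1) = -0.306195 / 1.233946 = -0.2481.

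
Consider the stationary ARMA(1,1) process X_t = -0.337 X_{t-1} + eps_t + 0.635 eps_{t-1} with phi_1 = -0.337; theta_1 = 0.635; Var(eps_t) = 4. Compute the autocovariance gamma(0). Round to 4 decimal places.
\gamma(0) = 4.4007

Multiply the model equation by X_{t-k} and take expectations. With theta_0 = psi_0 = 1 and psi_j the MA(infinity) weights, this gives
  gamma(k) - sum_i phi_i gamma(k-i) = c_k,
  c_k = sigma^2 * sum_{j=k..q} theta_j psi_{j-k}   (c_k = 0 for k > q),
using gamma(-m) = gamma(m).
psi-weights needed (psi_j = theta_j + sum_i phi_i psi_{j-i}):
  psi_1 = theta_1 + phi_1 = 0.635 + (-0.337) = 0.298
Right-hand sides:
  c_0 = sigma^2 (1 + theta_1 psi_1) = 4 * (1 + (0.635)(0.298)) = 4 * 1.18923 = 4.75692
  c_1 = sigma^2 theta_1 = 4 * (0.635) = 2.54
  c_2 = 0
Equations for k = 0 and k = 1 (AR order 1):
  gamma(0) = phi_1 gamma(1) + c_0
  gamma(1) = phi_1 gamma(0) + c_1
Substituting the second into the first: gamma(0) (1 - phi_1^2) = c_0 + phi_1 c_1, so
  gamma(0) = (c_0 + phi_1 c_1) / (1 - phi_1^2) = (4.75692 + (-0.337)(2.54)) / (1 - (-0.337)^2) = 3.90094 / 0.886431 = 4.400726.
Therefore gamma(0) = 4.4007 (to 4 decimal places).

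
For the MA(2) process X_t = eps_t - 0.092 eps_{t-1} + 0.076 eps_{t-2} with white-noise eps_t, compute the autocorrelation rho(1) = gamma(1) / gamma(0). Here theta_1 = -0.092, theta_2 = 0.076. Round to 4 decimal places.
\rho(1) = -0.0976

For an MA(q) process with theta_0 = 1, the autocovariance is
  gamma(k) = sigma^2 * sum_{i=0..q-k} theta_i * theta_{i+k},
and rho(k) = gamma(k) / gamma(0). Sigma^2 cancels.
  numerator   = (1)*(-0.092) + (-0.092)*(0.076) = -0.098992.
  denominator = (1)^2 + (-0.092)^2 + (0.076)^2 = 1.01424.
  rho(1) = -0.098992 / 1.01424 = -0.0976.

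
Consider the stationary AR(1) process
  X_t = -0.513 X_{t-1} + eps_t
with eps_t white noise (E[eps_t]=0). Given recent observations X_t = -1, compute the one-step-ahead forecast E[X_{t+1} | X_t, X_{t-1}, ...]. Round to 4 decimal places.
E[X_{t+1} \mid \mathcal F_t] = 0.5130

For an AR(p) model X_t = c + sum_i phi_i X_{t-i} + eps_t, the
one-step-ahead conditional mean is
  E[X_{t+1} | X_t, ...] = c + sum_i phi_i X_{t+1-i}.
Substitute known values:
  E[X_{t+1} | ...] = (-0.513) * (-1)
                   = 0.5130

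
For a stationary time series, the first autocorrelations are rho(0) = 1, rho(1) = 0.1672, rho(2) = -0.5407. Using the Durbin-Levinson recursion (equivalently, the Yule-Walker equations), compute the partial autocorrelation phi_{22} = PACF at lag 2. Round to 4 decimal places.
\phi_{22} = -0.5850

The PACF at lag k is phi_{kk}, the last component of the solution
to the Yule-Walker system G_k phi = r_k where
  (G_k)_{ij} = rho(|i - j|), (r_k)_i = rho(i), i,j = 1..k.
Equivalently, Durbin-Levinson gives phi_{kk} iteratively:
  phi_{11} = rho(1)
  phi_{kk} = [rho(k) - sum_{j=1..k-1} phi_{k-1,j} rho(k-j)]
            / [1 - sum_{j=1..k-1} phi_{k-1,j} rho(j)],
  phi_{k,j} = phi_{k-1,j} - phi_{kk} phi_{k-1,k-j},  j = 1..k-1.
Step k = 1:
  phi_11 = rho(1) = 0.1672.
Step k = 2:
  phi_22 = [rho(2) - phi_11 rho(1)] / [1 - phi_11 rho(1)] = [-0.5407 - (0.1672)(0.1672)] / [1 - (0.1672)(0.1672)]
         = -0.56865584 / 0.97204416 = -0.585.
Therefore phi_{22} = -0.5850.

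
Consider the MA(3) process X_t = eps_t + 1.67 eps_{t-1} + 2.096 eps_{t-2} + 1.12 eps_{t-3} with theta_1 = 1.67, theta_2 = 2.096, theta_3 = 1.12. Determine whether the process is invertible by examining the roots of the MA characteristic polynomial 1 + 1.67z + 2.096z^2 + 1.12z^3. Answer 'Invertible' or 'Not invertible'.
\text{Not invertible}

The MA(q) characteristic polynomial is P(z) = 1 + 1.67z + 2.096z^2 + 1.12z^3.
Invertibility requires all roots to lie outside the unit circle, i.e. |z| > 1 for every root.
Degree 3: look for a simple real root z0 first, then factor out (1 - z/z0) and solve the remaining quadratic.
Testing z0 = -1.25: P(-1.25) = 1 + (1.67)(-1.25) + (2.096)(-1.25)^2 + (1.12)(-1.25)^3
  = 1 + (-2.0875) + (3.275) + (-2.1875) = 0.  So z_0 = -1.25 is a root, |z_0| = 1.25.
Divide out the factor (1 + 0.8 z) = (1 - z/z0) (since 1/z0 = -0.8):
  P(z) = (1 + 0.8 z)(1 + (0.87) z + (1.4) z^2)
  [check: z-coef 0.87 - (-0.8) = 1.67; z^2-coef 1.4 - (-0.8)(0.87) = 2.096; z^3-coef -(-0.8)(1.4) = 1.12.]
Remaining roots from the quadratic factor 1 + (0.87) z + (1.4) z^2:
  Set 1 + (0.87) z + (1.4) z^2 = 0, i.e. a z^2 + b z + c = 0 with a = 1.4, b = 0.87, c = 1.
  Discriminant D = b^2 - 4ac = (0.87)^2 - 4*(1.4)*1 = 0.7569 - (5.6) = -4.8431.
  D < 0, so the roots are the complex-conjugate pair z = (-b +/- i sqrt(-D)) / (2a) = -0.3107 +/- 0.786i.
  For a conjugate pair |z|^2 = z * conj(z) = (product of roots) = c/a = 1/(1.4) = 0.714286, so |z| = sqrt(0.714286) = 0.8452 for both roots.
Moduli of all roots: 1.2500, 0.8452, 0.8452.
All moduli strictly greater than 1? No.
Verdict: Not invertible.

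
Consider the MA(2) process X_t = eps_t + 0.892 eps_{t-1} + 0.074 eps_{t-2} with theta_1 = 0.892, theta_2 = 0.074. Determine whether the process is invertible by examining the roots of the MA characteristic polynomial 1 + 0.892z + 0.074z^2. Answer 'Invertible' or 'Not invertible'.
\text{Invertible}

The MA(q) characteristic polynomial is P(z) = 1 + 0.892z + 0.074z^2.
Invertibility requires all roots to lie outside the unit circle, i.e. |z| > 1 for every root.
Set 1 + (0.892) z + (0.074) z^2 = 0, i.e. a z^2 + b z + c = 0 with a = 0.074, b = 0.892, c = 1.
Discriminant D = b^2 - 4ac = (0.892)^2 - 4*(0.074)*1 = 0.795664 - (0.296) = 0.499664.
D >= 0, so the roots are real: z = (-b +/- sqrt(D)) / (2a) = (-0.892 +/- 0.706869) / (0.148).
  z_1 = (-0.892 + 0.706869) / (0.148) = -1.2509,   |z_1| = 1.2509.
  z_2 = (-0.892 - 0.706869) / (0.148) = -10.8032,   |z_2| = 10.8032.
Moduli of all roots: 1.2509, 10.8032.
All moduli strictly greater than 1? Yes.
Verdict: Invertible.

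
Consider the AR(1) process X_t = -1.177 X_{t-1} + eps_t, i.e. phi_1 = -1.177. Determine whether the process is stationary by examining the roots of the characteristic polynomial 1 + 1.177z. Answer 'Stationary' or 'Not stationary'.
\text{Not stationary}

The AR(p) characteristic polynomial is P(z) = 1 + 1.177z.
Stationarity requires all roots to lie outside the unit circle, i.e. |z| > 1 for every root.
This is linear in z: 1 + (1.177) z = 0  =>  z = -1/(1.177) = -0.849618,  |z| = 0.849618.
Moduli of all roots: 0.8496.
All moduli strictly greater than 1? No.
Verdict: Not stationary.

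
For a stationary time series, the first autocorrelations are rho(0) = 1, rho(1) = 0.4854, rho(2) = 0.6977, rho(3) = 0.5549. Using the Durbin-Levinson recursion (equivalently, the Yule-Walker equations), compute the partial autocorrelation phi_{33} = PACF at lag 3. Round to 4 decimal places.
\phi_{33} = 0.2629

The PACF at lag k is phi_{kk}, the last component of the solution
to the Yule-Walker system G_k phi = r_k where
  (G_k)_{ij} = rho(|i - j|), (r_k)_i = rho(i), i,j = 1..k.
Equivalently, Durbin-Levinson gives phi_{kk} iteratively:
  phi_{11} = rho(1)
  phi_{kk} = [rho(k) - sum_{j=1..k-1} phi_{k-1,j} rho(k-j)]
            / [1 - sum_{j=1..k-1} phi_{k-1,j} rho(j)],
  phi_{k,j} = phi_{k-1,j} - phi_{kk} phi_{k-1,k-j},  j = 1..k-1.
Step k = 1:
  phi_11 = rho(1) = 0.4854.
Step k = 2:
  phi_22 = [rho(2) - phi_11 rho(1)] / [1 - phi_11 rho(1)] = [0.6977 - (0.4854)(0.4854)] / [1 - (0.4854)(0.4854)]
         = 0.46208684 / 0.76438684 = 0.60452.
  Update: phi_21 = phi_11 - phi_22 phi_11 = 0.4854 - (0.60452)(0.4854) = 0.191966.
Step k = 3:
  phi_33 = [rho(3) - phi_21 rho(2) - phi_22 rho(1)] / [1 - phi_21 rho(1) - phi_22 rho(2)]
    numerator   = 0.5549 - (0.191966)(0.6977) - (0.60452)(0.4854) = 0.12753138
    denominator = 1 - (0.191966)(0.4854) - (0.60452)(0.6977) = 0.48504628
  phi_33 = 0.12753138 / 0.48504628 = 0.2629.
Therefore phi_{33} = 0.2629.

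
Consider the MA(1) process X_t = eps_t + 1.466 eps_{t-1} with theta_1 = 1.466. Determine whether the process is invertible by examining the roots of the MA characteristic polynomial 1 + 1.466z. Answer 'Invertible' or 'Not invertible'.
\text{Not invertible}

The MA(q) characteristic polynomial is P(z) = 1 + 1.466z.
Invertibility requires all roots to lie outside the unit circle, i.e. |z| > 1 for every root.
This is linear in z: 1 + (1.466) z = 0  =>  z = -1/(1.466) = -0.682128,  |z| = 0.682128.
Moduli of all roots: 0.6821.
All moduli strictly greater than 1? No.
Verdict: Not invertible.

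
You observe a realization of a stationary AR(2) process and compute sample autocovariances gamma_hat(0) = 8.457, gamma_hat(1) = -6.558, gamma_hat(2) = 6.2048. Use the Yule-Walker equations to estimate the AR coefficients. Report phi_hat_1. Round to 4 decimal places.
\hat\phi_{1} = -0.5180

The Yule-Walker equations for an AR(p) process read, in matrix form,
  Gamma_p phi = r_p,   with   (Gamma_p)_{ij} = gamma(|i - j|),
                       (r_p)_i = gamma(i),   i,j = 1..p.
Substitute the sample gammas (Toeplitz matrix and right-hand side of size 2):
  Gamma_p = [[8.457, -6.558], [-6.558, 8.457]]
  r_p     = [-6.558, 6.2048]
Written out:
  8.457 phi_1 - 6.558 phi_2 = -6.558
  -6.558 phi_1 + 8.457 phi_2 = 6.2048
Solve by Cramer's rule:
  det = gamma(0)^2 - gamma(1)^2 = (8.457)^2 - (-6.558)^2 = 71.520849 - 43.007364 = 28.513485
  phi_hat_1 = [gamma(1) gamma(0) - gamma(1) gamma(2)] / det = [(-6.558)(8.457) - (-6.558)(6.2048)] / 28.513485 = -14.7699276 / 28.513485 = -0.518
  phi_hat_2 = [gamma(0) gamma(2) - gamma(1)^2] / det = [(8.457)(6.2048) - (-6.558)^2] / 28.513485 = 9.4666296 / 28.513485 = 0.332
So phi_hat = [-0.5180, 0.3320].
Therefore phi_hat_1 = -0.5180.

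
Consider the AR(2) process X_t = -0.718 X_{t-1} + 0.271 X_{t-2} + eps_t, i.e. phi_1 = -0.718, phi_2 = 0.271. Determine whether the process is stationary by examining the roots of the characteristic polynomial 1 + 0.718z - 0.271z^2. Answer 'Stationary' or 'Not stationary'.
\text{Stationary}

The AR(p) characteristic polynomial is P(z) = 1 + 0.718z - 0.271z^2.
Stationarity requires all roots to lie outside the unit circle, i.e. |z| > 1 for every root.
Set 1 + (0.718) z + (-0.271) z^2 = 0, i.e. a z^2 + b z + c = 0 with a = -0.271, b = 0.718, c = 1.
Discriminant D = b^2 - 4ac = (0.718)^2 - 4*(-0.271)*1 = 0.515524 - (-1.084) = 1.599524.
D >= 0, so the roots are real: z = (-b +/- sqrt(D)) / (2a) = (-0.718 +/- 1.264723) / (-0.542).
  z_1 = (-0.718 + 1.264723) / (-0.542) = -1.0087,   |z_1| = 1.0087.
  z_2 = (-0.718 - 1.264723) / (-0.542) = 3.6582,   |z_2| = 3.6582.
Moduli of all roots: 1.0087, 3.6582.
All moduli strictly greater than 1? Yes.
Verdict: Stationary.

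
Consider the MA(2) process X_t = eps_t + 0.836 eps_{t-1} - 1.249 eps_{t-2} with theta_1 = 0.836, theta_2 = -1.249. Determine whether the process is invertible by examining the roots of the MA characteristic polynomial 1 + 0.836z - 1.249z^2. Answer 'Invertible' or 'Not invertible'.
\text{Not invertible}

The MA(q) characteristic polynomial is P(z) = 1 + 0.836z - 1.249z^2.
Invertibility requires all roots to lie outside the unit circle, i.e. |z| > 1 for every root.
Set 1 + (0.836) z + (-1.249) z^2 = 0, i.e. a z^2 + b z + c = 0 with a = -1.249, b = 0.836, c = 1.
Discriminant D = b^2 - 4ac = (0.836)^2 - 4*(-1.249)*1 = 0.698896 - (-4.996) = 5.694896.
D >= 0, so the roots are real: z = (-b +/- sqrt(D)) / (2a) = (-0.836 +/- 2.386398) / (-2.498).
  z_1 = (-0.836 + 2.386398) / (-2.498) = -0.6207,   |z_1| = 0.6207.
  z_2 = (-0.836 - 2.386398) / (-2.498) = 1.29,   |z_2| = 1.29.
Moduli of all roots: 0.6207, 1.2900.
All moduli strictly greater than 1? No.
Verdict: Not invertible.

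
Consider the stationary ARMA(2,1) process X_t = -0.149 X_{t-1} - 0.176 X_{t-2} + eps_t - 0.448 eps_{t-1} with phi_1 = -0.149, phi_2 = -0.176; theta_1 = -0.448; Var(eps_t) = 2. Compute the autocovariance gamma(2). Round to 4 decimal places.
\gamma(2) = -0.3196

Multiply the model equation by X_{t-k} and take expectations. With theta_0 = psi_0 = 1 and psi_j the MA(infinity) weights, this gives
  gamma(k) - sum_i phi_i gamma(k-i) = c_k,
  c_k = sigma^2 * sum_{j=k..q} theta_j psi_{j-k}   (c_k = 0 for k > q),
using gamma(-m) = gamma(m).
psi-weights needed (psi_j = theta_j + sum_i phi_i psi_{j-i}):
  psi_1 = theta_1 + phi_1 = -0.448 + (-0.149) = -0.597
Right-hand sides:
  c_0 = sigma^2 (1 + theta_1 psi_1) = 2 * (1 + (-0.448)(-0.597)) = 2 * 1.267456 = 2.534912
  c_1 = sigma^2 theta_1 = 2 * (-0.448) = -0.896
  c_2 = 0
Equations for k = 0, 1, 2 (AR order 2, c_2 = 0):
  (E0) gamma(0) = phi_1 gamma(1) + phi_2 gamma(2) + c_0
  (E1) gamma(1) = phi_1 gamma(0) + phi_2 gamma(1) + c_1
  (E2) gamma(2) = phi_1 gamma(1) + phi_2 gamma(0)
From (E1): gamma(1) = A gamma(0) + B with
  A = phi_1 / (1 - phi_2) = -0.149 / 1.176 = -0.126701,   B = c_1 / (1 - phi_2) = -0.896 / 1.176 = -0.761905.
Insert (E2) into (E0): gamma(0) (1 - phi_2^2) = phi_1 (1 + phi_2) gamma(1) + c_0.
  phi_1 (1 + phi_2) = (-0.149)(0.824) = -0.122776,   1 - phi_2^2 = 0.969024.
Replace gamma(1) by A gamma(0) + B and collect gamma(0):
  gamma(0) [0.969024 - (-0.122776)(-0.126701)] = (-0.122776)(-0.761905) + 2.534912
  gamma(0) * 0.953468 = 2.628456
  gamma(0) = 2.628456 / 0.953468 = 2.756731.
  gamma(1) = A gamma(0) + B = (-0.126701)(2.756731) + (-0.761905) = -1.111184.
  gamma(2) = phi_1 gamma(1) + phi_2 gamma(0) = (-0.149)(-1.111184) + (-0.176)(2.756731) = -0.319618.
Therefore gamma(2) = -0.3196 (to 4 decimal places).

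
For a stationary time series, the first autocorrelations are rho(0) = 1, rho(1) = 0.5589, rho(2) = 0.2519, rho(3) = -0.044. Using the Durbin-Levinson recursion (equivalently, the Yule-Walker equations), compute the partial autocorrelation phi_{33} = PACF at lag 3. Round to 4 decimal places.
\phi_{33} = -0.2169

The PACF at lag k is phi_{kk}, the last component of the solution
to the Yule-Walker system G_k phi = r_k where
  (G_k)_{ij} = rho(|i - j|), (r_k)_i = rho(i), i,j = 1..k.
Equivalently, Durbin-Levinson gives phi_{kk} iteratively:
  phi_{11} = rho(1)
  phi_{kk} = [rho(k) - sum_{j=1..k-1} phi_{k-1,j} rho(k-j)]
            / [1 - sum_{j=1..k-1} phi_{k-1,j} rho(j)],
  phi_{k,j} = phi_{k-1,j} - phi_{kk} phi_{k-1,k-j},  j = 1..k-1.
Step k = 1:
  phi_11 = rho(1) = 0.5589.
Step k = 2:
  phi_22 = [rho(2) - phi_11 rho(1)] / [1 - phi_11 rho(1)] = [0.2519 - (0.5589)(0.5589)] / [1 - (0.5589)(0.5589)]
         = -0.06046921 / 0.68763079 = -0.087938.
  Update: phi_21 = phi_11 - phi_22 phi_11 = 0.5589 - (-0.087938)(0.5589) = 0.608049.
Step k = 3:
  phi_33 = [rho(3) - phi_21 rho(2) - phi_22 rho(1)] / [1 - phi_21 rho(1) - phi_22 rho(2)]
    numerator   = -0.044 - (0.608049)(0.2519) - (-0.087938)(0.5589) = -0.14801868
    denominator = 1 - (0.608049)(0.5589) - (-0.087938)(0.2519) = 0.68231322
  phi_33 = -0.14801868 / 0.68231322 = -0.2169.
Therefore phi_{33} = -0.2169.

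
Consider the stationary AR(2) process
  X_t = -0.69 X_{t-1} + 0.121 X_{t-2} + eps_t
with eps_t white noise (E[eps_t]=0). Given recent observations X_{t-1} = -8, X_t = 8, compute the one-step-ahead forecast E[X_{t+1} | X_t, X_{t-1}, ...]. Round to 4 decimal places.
E[X_{t+1} \mid \mathcal F_t] = -6.4880

For an AR(p) model X_t = c + sum_i phi_i X_{t-i} + eps_t, the
one-step-ahead conditional mean is
  E[X_{t+1} | X_t, ...] = c + sum_i phi_i X_{t+1-i}.
Substitute known values:
  E[X_{t+1} | ...] = (-0.69) * (8) + (0.121) * (-8)
                   = -6.4880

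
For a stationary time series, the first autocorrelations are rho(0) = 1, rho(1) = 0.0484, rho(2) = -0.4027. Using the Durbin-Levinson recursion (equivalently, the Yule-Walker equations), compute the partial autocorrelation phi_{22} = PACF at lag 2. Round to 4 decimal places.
\phi_{22} = -0.4060

The PACF at lag k is phi_{kk}, the last component of the solution
to the Yule-Walker system G_k phi = r_k where
  (G_k)_{ij} = rho(|i - j|), (r_k)_i = rho(i), i,j = 1..k.
Equivalently, Durbin-Levinson gives phi_{kk} iteratively:
  phi_{11} = rho(1)
  phi_{kk} = [rho(k) - sum_{j=1..k-1} phi_{k-1,j} rho(k-j)]
            / [1 - sum_{j=1..k-1} phi_{k-1,j} rho(j)],
  phi_{k,j} = phi_{k-1,j} - phi_{kk} phi_{k-1,k-j},  j = 1..k-1.
Step k = 1:
  phi_11 = rho(1) = 0.0484.
Step k = 2:
  phi_22 = [rho(2) - phi_11 rho(1)] / [1 - phi_11 rho(1)] = [-0.4027 - (0.0484)(0.0484)] / [1 - (0.0484)(0.0484)]
         = -0.40504256 / 0.99765744 = -0.406.
Therefore phi_{22} = -0.4060.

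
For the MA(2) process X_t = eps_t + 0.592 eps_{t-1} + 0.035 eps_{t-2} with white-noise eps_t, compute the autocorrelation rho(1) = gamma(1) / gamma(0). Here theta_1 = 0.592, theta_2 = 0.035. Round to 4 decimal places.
\rho(1) = 0.4533

For an MA(q) process with theta_0 = 1, the autocovariance is
  gamma(k) = sigma^2 * sum_{i=0..q-k} theta_i * theta_{i+k},
and rho(k) = gamma(k) / gamma(0). Sigma^2 cancels.
  numerator   = (1)*(0.592) + (0.592)*(0.035) = 0.61272.
  denominator = (1)^2 + (0.592)^2 + (0.035)^2 = 1.351689.
  rho(1) = 0.61272 / 1.351689 = 0.4533.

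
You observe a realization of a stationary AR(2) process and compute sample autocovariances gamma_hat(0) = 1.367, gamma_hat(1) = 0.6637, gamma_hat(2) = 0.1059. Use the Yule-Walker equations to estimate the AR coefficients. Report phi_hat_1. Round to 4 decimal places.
\hat\phi_{1} = 0.5861

The Yule-Walker equations for an AR(p) process read, in matrix form,
  Gamma_p phi = r_p,   with   (Gamma_p)_{ij} = gamma(|i - j|),
                       (r_p)_i = gamma(i),   i,j = 1..p.
Substitute the sample gammas (Toeplitz matrix and right-hand side of size 2):
  Gamma_p = [[1.367, 0.6637], [0.6637, 1.367]]
  r_p     = [0.6637, 0.1059]
Written out:
  1.367 phi_1 + 0.6637 phi_2 = 0.6637
  0.6637 phi_1 + 1.367 phi_2 = 0.1059
Solve by Cramer's rule:
  det = gamma(0)^2 - gamma(1)^2 = (1.367)^2 - (0.6637)^2 = 1.868689 - 0.44049769 = 1.42819131
  phi_hat_1 = [gamma(1) gamma(0) - gamma(1) gamma(2)] / det = [(0.6637)(1.367) - (0.6637)(0.1059)] / 1.42819131 = 0.83699207 / 1.42819131 = 0.5861
  phi_hat_2 = [gamma(0) gamma(2) - gamma(1)^2] / det = [(1.367)(0.1059) - (0.6637)^2] / 1.42819131 = -0.29573239 / 1.42819131 = -0.2071
So phi_hat = [0.5861, -0.2071].
Therefore phi_hat_1 = 0.5861.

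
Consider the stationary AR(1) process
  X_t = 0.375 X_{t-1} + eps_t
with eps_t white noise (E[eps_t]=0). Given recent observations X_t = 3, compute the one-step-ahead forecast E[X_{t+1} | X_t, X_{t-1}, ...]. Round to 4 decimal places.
E[X_{t+1} \mid \mathcal F_t] = 1.1250

For an AR(p) model X_t = c + sum_i phi_i X_{t-i} + eps_t, the
one-step-ahead conditional mean is
  E[X_{t+1} | X_t, ...] = c + sum_i phi_i X_{t+1-i}.
Substitute known values:
  E[X_{t+1} | ...] = (0.375) * (3)
                   = 1.1250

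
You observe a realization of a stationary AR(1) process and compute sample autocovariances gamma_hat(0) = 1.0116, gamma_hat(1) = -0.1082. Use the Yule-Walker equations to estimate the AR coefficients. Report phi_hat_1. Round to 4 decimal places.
\hat\phi_{1} = -0.1070

The Yule-Walker equations for an AR(p) process read, in matrix form,
  Gamma_p phi = r_p,   with   (Gamma_p)_{ij} = gamma(|i - j|),
                       (r_p)_i = gamma(i),   i,j = 1..p.
Substitute the sample gammas (Toeplitz matrix and right-hand side of size 1):
  Gamma_p = [[1.0116]]
  r_p     = [-0.1082]
With p = 1 this is the single equation gamma(0) phi_1 = gamma(1):
  phi_hat_1 = gamma(1) / gamma(0) = -0.1082 / 1.0116 = -0.1070.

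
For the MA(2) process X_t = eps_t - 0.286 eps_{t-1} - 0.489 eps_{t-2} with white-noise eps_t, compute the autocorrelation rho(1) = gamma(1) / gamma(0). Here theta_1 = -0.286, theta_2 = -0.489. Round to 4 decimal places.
\rho(1) = -0.1106

For an MA(q) process with theta_0 = 1, the autocovariance is
  gamma(k) = sigma^2 * sum_{i=0..q-k} theta_i * theta_{i+k},
and rho(k) = gamma(k) / gamma(0). Sigma^2 cancels.
  numerator   = (1)*(-0.286) + (-0.286)*(-0.489) = -0.146146.
  denominator = (1)^2 + (-0.286)^2 + (-0.489)^2 = 1.320917.
  rho(1) = -0.146146 / 1.320917 = -0.1106.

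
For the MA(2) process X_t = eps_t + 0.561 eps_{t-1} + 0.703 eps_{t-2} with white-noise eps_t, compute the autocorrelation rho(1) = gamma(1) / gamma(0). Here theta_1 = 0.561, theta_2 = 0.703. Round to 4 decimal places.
\rho(1) = 0.5281

For an MA(q) process with theta_0 = 1, the autocovariance is
  gamma(k) = sigma^2 * sum_{i=0..q-k} theta_i * theta_{i+k},
and rho(k) = gamma(k) / gamma(0). Sigma^2 cancels.
  numerator   = (1)*(0.561) + (0.561)*(0.703) = 0.955383.
  denominator = (1)^2 + (0.561)^2 + (0.703)^2 = 1.80893.
  rho(1) = 0.955383 / 1.80893 = 0.5281.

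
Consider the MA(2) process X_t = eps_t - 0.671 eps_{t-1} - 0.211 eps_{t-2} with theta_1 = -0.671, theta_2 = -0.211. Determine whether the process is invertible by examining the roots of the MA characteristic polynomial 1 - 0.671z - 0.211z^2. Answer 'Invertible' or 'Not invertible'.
\text{Invertible}

The MA(q) characteristic polynomial is P(z) = 1 - 0.671z - 0.211z^2.
Invertibility requires all roots to lie outside the unit circle, i.e. |z| > 1 for every root.
Set 1 + (-0.671) z + (-0.211) z^2 = 0, i.e. a z^2 + b z + c = 0 with a = -0.211, b = -0.671, c = 1.
Discriminant D = b^2 - 4ac = (-0.671)^2 - 4*(-0.211)*1 = 0.450241 - (-0.844) = 1.294241.
D >= 0, so the roots are real: z = (-b +/- sqrt(D)) / (2a) = (0.671 +/- 1.137647) / (-0.422).
  z_1 = (0.671 + 1.137647) / (-0.422) = -4.2859,   |z_1| = 4.2859.
  z_2 = (0.671 - 1.137647) / (-0.422) = 1.1058,   |z_2| = 1.1058.
Moduli of all roots: 4.2859, 1.1058.
All moduli strictly greater than 1? Yes.
Verdict: Invertible.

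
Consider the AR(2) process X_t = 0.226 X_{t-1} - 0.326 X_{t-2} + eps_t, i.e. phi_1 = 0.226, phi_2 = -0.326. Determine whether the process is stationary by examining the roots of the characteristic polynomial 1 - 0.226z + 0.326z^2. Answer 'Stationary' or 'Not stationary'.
\text{Stationary}

The AR(p) characteristic polynomial is P(z) = 1 - 0.226z + 0.326z^2.
Stationarity requires all roots to lie outside the unit circle, i.e. |z| > 1 for every root.
Set 1 + (-0.226) z + (0.326) z^2 = 0, i.e. a z^2 + b z + c = 0 with a = 0.326, b = -0.226, c = 1.
Discriminant D = b^2 - 4ac = (-0.226)^2 - 4*(0.326)*1 = 0.051076 - (1.304) = -1.252924.
D < 0, so the roots are the complex-conjugate pair z = (-b +/- i sqrt(-D)) / (2a) = 0.3466 +/- 1.7168i.
For a conjugate pair |z|^2 = z * conj(z) = (product of roots) = c/a = 1/(0.326) = 3.067485, so |z| = sqrt(3.067485) = 1.7514 for both roots.
Moduli of all roots: 1.7514, 1.7514.
All moduli strictly greater than 1? Yes.
Verdict: Stationary.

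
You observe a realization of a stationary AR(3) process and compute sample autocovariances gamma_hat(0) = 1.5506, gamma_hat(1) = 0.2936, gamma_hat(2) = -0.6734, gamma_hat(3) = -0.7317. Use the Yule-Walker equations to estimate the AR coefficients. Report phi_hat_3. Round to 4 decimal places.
\hat\phi_{3} = -0.3500

The Yule-Walker equations for an AR(p) process read, in matrix form,
  Gamma_p phi = r_p,   with   (Gamma_p)_{ij} = gamma(|i - j|),
                       (r_p)_i = gamma(i),   i,j = 1..p.
Substitute the sample gammas (Toeplitz matrix and right-hand side of size 3):
  Gamma_p = [[1.5506, 0.2936, -0.6734], [0.2936, 1.5506, 0.2936], [-0.6734, 0.2936, 1.5506]]
  r_p     = [0.2936, -0.6734, -0.7317]
Written out (R1..R3):
  (R1) 1.5506 phi_1 + 0.2936 phi_2 - 0.6734 phi_3 = 0.2936
  (R2) 0.2936 phi_1 + 1.5506 phi_2 + 0.2936 phi_3 = -0.6734
  (R3) -0.6734 phi_1 + 0.2936 phi_2 + 1.5506 phi_3 = -0.7317
Gaussian elimination:
  R2 <- R2 - (0.2936/1.5506) R1 = R2 - (0.189346) R1:  1.495008 phi_2 + 0.421106 phi_3 = -0.728992
  R3 <- R3 - (-0.6734/1.5506) R1 = R3 - (-0.434284) R1:  0.421106 phi_2 + 1.258153 phi_3 = -0.604194
  R3 <- R3 - (0.421106/1.495008) R2 = R3 - (0.281675) R2:  1.139539 phi_3 = -0.398856
Back-substitution:
  phi_hat_3 = -0.398856 / 1.139539 = -0.350015
  phi_hat_2 = (-0.728992 - (0.421106)(-0.350015)) / 1.495008 = -0.389027
  phi_hat_1 = (0.2936 - (0.2936)(-0.389027) - (-0.6734)(-0.350015)) / 1.5506 = 0.111001
So phi_hat = [0.1110, -0.3890, -0.3500].
Therefore phi_hat_3 = -0.3500.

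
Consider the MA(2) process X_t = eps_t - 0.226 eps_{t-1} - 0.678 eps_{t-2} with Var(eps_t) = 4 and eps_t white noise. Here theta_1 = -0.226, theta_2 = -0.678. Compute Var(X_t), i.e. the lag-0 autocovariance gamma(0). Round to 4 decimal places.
\gamma(0) = 6.0430

For an MA(q) process X_t = eps_t + sum_i theta_i eps_{t-i} with
Var(eps_t) = sigma^2, the variance is
  gamma(0) = sigma^2 * (1 + sum_i theta_i^2).
  sum_i theta_i^2 = (-0.226)^2 + (-0.678)^2 = 0.051076 + 0.459684 = 0.51076.
  gamma(0) = 4 * (1 + 0.51076) = 4 * 1.51076 = 6.04304, which rounds to 6.0430.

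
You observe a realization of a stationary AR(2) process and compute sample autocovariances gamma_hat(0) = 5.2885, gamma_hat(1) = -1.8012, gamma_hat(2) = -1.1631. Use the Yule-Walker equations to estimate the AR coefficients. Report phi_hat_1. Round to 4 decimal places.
\hat\phi_{1} = -0.4700

The Yule-Walker equations for an AR(p) process read, in matrix form,
  Gamma_p phi = r_p,   with   (Gamma_p)_{ij} = gamma(|i - j|),
                       (r_p)_i = gamma(i),   i,j = 1..p.
Substitute the sample gammas (Toeplitz matrix and right-hand side of size 2):
  Gamma_p = [[5.2885, -1.8012], [-1.8012, 5.2885]]
  r_p     = [-1.8012, -1.1631]
Written out:
  5.2885 phi_1 - 1.8012 phi_2 = -1.8012
  -1.8012 phi_1 + 5.2885 phi_2 = -1.1631
Solve by Cramer's rule:
  det = gamma(0)^2 - gamma(1)^2 = (5.2885)^2 - (-1.8012)^2 = 27.96823225 - 3.24432144 = 24.72391081
  phi_hat_1 = [gamma(1) gamma(0) - gamma(1) gamma(2)] / det = [(-1.8012)(5.2885) - (-1.8012)(-1.1631)] / 24.72391081 = -11.62062192 / 24.72391081 = -0.47
  phi_hat_2 = [gamma(0) gamma(2) - gamma(1)^2] / det = [(5.2885)(-1.1631) - (-1.8012)^2] / 24.72391081 = -9.39537579 / 24.72391081 = -0.38
So phi_hat = [-0.4700, -0.3800].
Therefore phi_hat_1 = -0.4700.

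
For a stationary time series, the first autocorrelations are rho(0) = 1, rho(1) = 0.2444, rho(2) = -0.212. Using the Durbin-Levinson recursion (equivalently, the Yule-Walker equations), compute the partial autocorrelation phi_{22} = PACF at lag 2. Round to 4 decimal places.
\phi_{22} = -0.2890

The PACF at lag k is phi_{kk}, the last component of the solution
to the Yule-Walker system G_k phi = r_k where
  (G_k)_{ij} = rho(|i - j|), (r_k)_i = rho(i), i,j = 1..k.
Equivalently, Durbin-Levinson gives phi_{kk} iteratively:
  phi_{11} = rho(1)
  phi_{kk} = [rho(k) - sum_{j=1..k-1} phi_{k-1,j} rho(k-j)]
            / [1 - sum_{j=1..k-1} phi_{k-1,j} rho(j)],
  phi_{k,j} = phi_{k-1,j} - phi_{kk} phi_{k-1,k-j},  j = 1..k-1.
Step k = 1:
  phi_11 = rho(1) = 0.2444.
Step k = 2:
  phi_22 = [rho(2) - phi_11 rho(1)] / [1 - phi_11 rho(1)] = [-0.212 - (0.2444)(0.2444)] / [1 - (0.2444)(0.2444)]
         = -0.27173136 / 0.94026864 = -0.289.
Therefore phi_{22} = -0.2890.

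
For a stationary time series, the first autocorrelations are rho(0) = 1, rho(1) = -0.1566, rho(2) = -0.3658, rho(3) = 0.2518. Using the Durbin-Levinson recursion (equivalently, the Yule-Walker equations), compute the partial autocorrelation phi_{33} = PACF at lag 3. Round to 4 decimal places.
\phi_{33} = 0.1330

The PACF at lag k is phi_{kk}, the last component of the solution
to the Yule-Walker system G_k phi = r_k where
  (G_k)_{ij} = rho(|i - j|), (r_k)_i = rho(i), i,j = 1..k.
Equivalently, Durbin-Levinson gives phi_{kk} iteratively:
  phi_{11} = rho(1)
  phi_{kk} = [rho(k) - sum_{j=1..k-1} phi_{k-1,j} rho(k-j)]
            / [1 - sum_{j=1..k-1} phi_{k-1,j} rho(j)],
  phi_{k,j} = phi_{k-1,j} - phi_{kk} phi_{k-1,k-j},  j = 1..k-1.
Step k = 1:
  phi_11 = rho(1) = -0.1566.
Step k = 2:
  phi_22 = [rho(2) - phi_11 rho(1)] / [1 - phi_11 rho(1)] = [-0.3658 - (-0.1566)(-0.1566)] / [1 - (-0.1566)(-0.1566)]
         = -0.39032356 / 0.97547644 = -0.400136.
  Update: phi_21 = phi_11 - phi_22 phi_11 = -0.1566 - (-0.400136)(-0.1566) = -0.219261.
Step k = 3:
  phi_33 = [rho(3) - phi_21 rho(2) - phi_22 rho(1)] / [1 - phi_21 rho(1) - phi_22 rho(2)]
    numerator   = 0.2518 - (-0.219261)(-0.3658) - (-0.400136)(-0.1566) = 0.10893285
    denominator = 1 - (-0.219261)(-0.1566) - (-0.400136)(-0.3658) = 0.8192938
  phi_33 = 0.10893285 / 0.8192938 = 0.133.
Therefore phi_{33} = 0.1330.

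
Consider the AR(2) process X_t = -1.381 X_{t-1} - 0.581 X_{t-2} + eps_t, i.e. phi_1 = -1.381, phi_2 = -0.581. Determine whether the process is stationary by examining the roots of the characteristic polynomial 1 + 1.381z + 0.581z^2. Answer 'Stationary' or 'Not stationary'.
\text{Stationary}

The AR(p) characteristic polynomial is P(z) = 1 + 1.381z + 0.581z^2.
Stationarity requires all roots to lie outside the unit circle, i.e. |z| > 1 for every root.
Set 1 + (1.381) z + (0.581) z^2 = 0, i.e. a z^2 + b z + c = 0 with a = 0.581, b = 1.381, c = 1.
Discriminant D = b^2 - 4ac = (1.381)^2 - 4*(0.581)*1 = 1.907161 - (2.324) = -0.416839.
D < 0, so the roots are the complex-conjugate pair z = (-b +/- i sqrt(-D)) / (2a) = -1.1885 +/- 0.5556i.
For a conjugate pair |z|^2 = z * conj(z) = (product of roots) = c/a = 1/(0.581) = 1.72117, so |z| = sqrt(1.72117) = 1.3119 for both roots.
Moduli of all roots: 1.3119, 1.3119.
All moduli strictly greater than 1? Yes.
Verdict: Stationary.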